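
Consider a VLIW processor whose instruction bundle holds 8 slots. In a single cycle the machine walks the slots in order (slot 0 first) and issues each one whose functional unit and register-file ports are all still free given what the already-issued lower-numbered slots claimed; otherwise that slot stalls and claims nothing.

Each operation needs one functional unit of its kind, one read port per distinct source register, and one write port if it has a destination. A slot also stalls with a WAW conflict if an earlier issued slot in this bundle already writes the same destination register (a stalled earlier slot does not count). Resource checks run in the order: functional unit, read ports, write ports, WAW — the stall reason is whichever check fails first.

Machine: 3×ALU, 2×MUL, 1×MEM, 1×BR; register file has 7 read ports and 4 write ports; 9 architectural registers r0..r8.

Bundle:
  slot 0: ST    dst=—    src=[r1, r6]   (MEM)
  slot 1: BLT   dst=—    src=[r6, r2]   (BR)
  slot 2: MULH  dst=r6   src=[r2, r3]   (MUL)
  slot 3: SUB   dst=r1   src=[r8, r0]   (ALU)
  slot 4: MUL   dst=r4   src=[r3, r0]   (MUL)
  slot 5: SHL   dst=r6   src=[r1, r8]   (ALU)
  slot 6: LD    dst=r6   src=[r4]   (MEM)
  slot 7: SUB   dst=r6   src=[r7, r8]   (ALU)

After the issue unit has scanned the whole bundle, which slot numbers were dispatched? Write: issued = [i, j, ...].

issued = [0, 1, 2]

#0 MEM src=r1,r6 dispatched  <A:3 Mu:2 Ld:0 B:1 rd:5 wr:4>
#1 BR src=r6,r2 dispatched  <A:3 Mu:2 Ld:0 B:0 rd:3 wr:4>
#2 MUL src=r2,r3 dispatched  <A:3 Mu:1 Ld:0 B:0 rd:1 wr:3>
#3 ALU src=r8,r0 held:RD_PORT  <A:3 Mu:1 Ld:0 B:0 rd:1 wr:3>
#4 MUL src=r3,r0 held:RD_PORT  <A:3 Mu:1 Ld:0 B:0 rd:1 wr:3>
#5 ALU src=r1,r8 held:RD_PORT  <A:3 Mu:1 Ld:0 B:0 rd:1 wr:3>
#6 MEM src=r4 held:FU  <A:3 Mu:1 Ld:0 B:0 rd:1 wr:3>
#7 ALU src=r7,r8 held:RD_PORT  <A:3 Mu:1 Ld:0 B:0 rd:1 wr:3>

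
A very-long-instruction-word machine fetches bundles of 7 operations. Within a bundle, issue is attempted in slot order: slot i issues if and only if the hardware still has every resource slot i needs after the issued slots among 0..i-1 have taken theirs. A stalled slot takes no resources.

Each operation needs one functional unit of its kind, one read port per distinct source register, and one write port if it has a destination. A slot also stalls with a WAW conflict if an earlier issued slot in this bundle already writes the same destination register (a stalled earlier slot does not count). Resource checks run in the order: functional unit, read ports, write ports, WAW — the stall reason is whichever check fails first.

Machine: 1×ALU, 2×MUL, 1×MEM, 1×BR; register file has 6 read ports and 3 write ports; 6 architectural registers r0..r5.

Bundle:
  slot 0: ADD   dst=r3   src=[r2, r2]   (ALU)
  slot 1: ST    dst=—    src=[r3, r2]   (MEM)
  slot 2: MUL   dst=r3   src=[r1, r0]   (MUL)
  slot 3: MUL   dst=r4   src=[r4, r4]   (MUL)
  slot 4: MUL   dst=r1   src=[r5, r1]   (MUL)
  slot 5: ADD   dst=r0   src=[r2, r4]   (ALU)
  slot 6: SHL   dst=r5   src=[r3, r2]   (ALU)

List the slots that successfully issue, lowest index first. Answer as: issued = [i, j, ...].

(0) want 1×ALU +1rd +1wr — yes → AL0|MU2|ME1|BR1|rd5|wr2
(1) want 1×MEM +2rd +0wr — yes → AL0|MU2|ME0|BR1|rd3|wr2
(2) want 1×MUL +2rd +1wr — WAW → AL0|MU2|ME0|BR1|rd3|wr2
(3) want 1×MUL +1rd +1wr — yes → AL0|MU1|ME0|BR1|rd2|wr1
(4) want 1×MUL +2rd +1wr — yes → AL0|MU0|ME0|BR1|rd0|wr0
(5) want 1×ALU +2rd +1wr — FU → AL0|MU0|ME0|BR1|rd0|wr0
(6) want 1×ALU +2rd +1wr — FU → AL0|MU0|ME0|BR1|rd0|wr0

issued = [0, 1, 3, 4]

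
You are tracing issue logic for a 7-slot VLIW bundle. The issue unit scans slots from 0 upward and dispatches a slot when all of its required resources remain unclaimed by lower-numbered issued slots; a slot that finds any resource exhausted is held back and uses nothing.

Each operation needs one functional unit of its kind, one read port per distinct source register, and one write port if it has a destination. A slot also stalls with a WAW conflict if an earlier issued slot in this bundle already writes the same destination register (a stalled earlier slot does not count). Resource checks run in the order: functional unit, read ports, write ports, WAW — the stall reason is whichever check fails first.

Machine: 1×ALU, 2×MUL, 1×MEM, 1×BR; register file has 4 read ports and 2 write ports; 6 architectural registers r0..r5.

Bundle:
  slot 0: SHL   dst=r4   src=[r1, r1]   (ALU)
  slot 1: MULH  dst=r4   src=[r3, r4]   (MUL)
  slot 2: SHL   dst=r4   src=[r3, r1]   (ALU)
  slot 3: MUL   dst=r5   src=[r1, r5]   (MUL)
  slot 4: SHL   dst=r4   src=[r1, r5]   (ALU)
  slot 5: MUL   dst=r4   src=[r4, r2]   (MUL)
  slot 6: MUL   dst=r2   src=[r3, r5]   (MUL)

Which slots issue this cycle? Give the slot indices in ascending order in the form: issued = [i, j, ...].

issued = [0, 3]

[0] ALU needs rd=1 wr=1: ok; after: ALU=0 MUL=2 MEM=1 BR=1, R=3, W=1
[1] MUL needs rd=2 wr=1: WAW; after: ALU=0 MUL=2 MEM=1 BR=1, R=3, W=1
[2] ALU needs rd=2 wr=1: FU; after: ALU=0 MUL=2 MEM=1 BR=1, R=3, W=1
[3] MUL needs rd=2 wr=1: ok; after: ALU=0 MUL=1 MEM=1 BR=1, R=1, W=0
[4] ALU needs rd=2 wr=1: FU; after: ALU=0 MUL=1 MEM=1 BR=1, R=1, W=0
[5] MUL needs rd=2 wr=1: RD_PORT; after: ALU=0 MUL=1 MEM=1 BR=1, R=1, W=0
[6] MUL needs rd=2 wr=1: RD_PORT; after: ALU=0 MUL=1 MEM=1 BR=1, R=1, W=0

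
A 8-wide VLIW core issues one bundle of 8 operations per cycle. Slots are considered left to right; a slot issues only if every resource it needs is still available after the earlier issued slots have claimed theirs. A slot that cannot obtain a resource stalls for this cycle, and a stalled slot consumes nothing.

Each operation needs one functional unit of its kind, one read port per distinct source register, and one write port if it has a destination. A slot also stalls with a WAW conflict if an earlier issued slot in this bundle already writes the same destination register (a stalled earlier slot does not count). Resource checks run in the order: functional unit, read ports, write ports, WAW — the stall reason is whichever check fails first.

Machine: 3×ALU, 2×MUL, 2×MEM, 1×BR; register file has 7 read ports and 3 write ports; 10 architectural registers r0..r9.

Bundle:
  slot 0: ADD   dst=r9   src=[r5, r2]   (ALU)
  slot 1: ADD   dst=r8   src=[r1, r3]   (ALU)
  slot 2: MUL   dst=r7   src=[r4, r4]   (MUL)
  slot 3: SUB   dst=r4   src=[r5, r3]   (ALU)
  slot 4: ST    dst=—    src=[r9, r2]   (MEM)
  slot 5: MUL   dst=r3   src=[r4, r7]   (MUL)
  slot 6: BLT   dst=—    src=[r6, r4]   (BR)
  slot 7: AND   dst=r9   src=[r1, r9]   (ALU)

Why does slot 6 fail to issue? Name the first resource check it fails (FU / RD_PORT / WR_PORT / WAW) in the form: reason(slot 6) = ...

#0 ALU src=r5,r2 dispatched  <A:2 Mu:2 Ld:2 B:1 rd:5 wr:2>
#1 ALU src=r1,r3 dispatched  <A:1 Mu:2 Ld:2 B:1 rd:3 wr:1>
#2 MUL src=r4,r4 dispatched  <A:1 Mu:1 Ld:2 B:1 rd:2 wr:0>
#3 ALU src=r5,r3 held:WR_PORT  <A:1 Mu:1 Ld:2 B:1 rd:2 wr:0>
#4 MEM src=r9,r2 dispatched  <A:1 Mu:1 Ld:1 B:1 rd:0 wr:0>
#5 MUL src=r4,r7 held:RD_PORT  <A:1 Mu:1 Ld:1 B:1 rd:0 wr:0>
#6 BR src=r6,r4 held:RD_PORT  <A:1 Mu:1 Ld:1 B:1 rd:0 wr:0>
#7 ALU src=r1,r9 held:RD_PORT  <A:1 Mu:1 Ld:1 B:1 rd:0 wr:0>

reason(slot 6) = RD_PORT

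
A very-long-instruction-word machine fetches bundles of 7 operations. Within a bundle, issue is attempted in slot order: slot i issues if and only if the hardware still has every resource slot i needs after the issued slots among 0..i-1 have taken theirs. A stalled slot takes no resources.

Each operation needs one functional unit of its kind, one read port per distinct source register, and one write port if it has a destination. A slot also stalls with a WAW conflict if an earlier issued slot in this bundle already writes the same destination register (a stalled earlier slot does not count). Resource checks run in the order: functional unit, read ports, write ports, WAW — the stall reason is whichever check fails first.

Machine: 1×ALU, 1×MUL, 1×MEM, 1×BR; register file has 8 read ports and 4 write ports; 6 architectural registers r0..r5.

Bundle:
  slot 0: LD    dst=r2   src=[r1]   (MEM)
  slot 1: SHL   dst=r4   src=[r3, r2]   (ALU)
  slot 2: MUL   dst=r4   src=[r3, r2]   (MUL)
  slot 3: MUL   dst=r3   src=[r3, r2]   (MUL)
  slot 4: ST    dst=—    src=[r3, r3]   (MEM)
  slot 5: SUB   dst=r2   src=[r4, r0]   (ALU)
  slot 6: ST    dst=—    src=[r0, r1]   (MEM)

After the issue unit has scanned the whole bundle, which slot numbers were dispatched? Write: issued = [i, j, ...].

slot 0 (MEM): ISSUE — free A1,Mu1,Ld0,B1 rp7 wp3
slot 1 (ALU): ISSUE — free A0,Mu1,Ld0,B1 rp5 wp2
slot 2 (MUL): stall WAW — free A0,Mu1,Ld0,B1 rp5 wp2
slot 3 (MUL): ISSUE — free A0,Mu0,Ld0,B1 rp3 wp1
slot 4 (MEM): stall FU — free A0,Mu0,Ld0,B1 rp3 wp1
slot 5 (ALU): stall FU — free A0,Mu0,Ld0,B1 rp3 wp1
slot 6 (MEM): stall FU — free A0,Mu0,Ld0,B1 rp3 wp1

issued = [0, 1, 3]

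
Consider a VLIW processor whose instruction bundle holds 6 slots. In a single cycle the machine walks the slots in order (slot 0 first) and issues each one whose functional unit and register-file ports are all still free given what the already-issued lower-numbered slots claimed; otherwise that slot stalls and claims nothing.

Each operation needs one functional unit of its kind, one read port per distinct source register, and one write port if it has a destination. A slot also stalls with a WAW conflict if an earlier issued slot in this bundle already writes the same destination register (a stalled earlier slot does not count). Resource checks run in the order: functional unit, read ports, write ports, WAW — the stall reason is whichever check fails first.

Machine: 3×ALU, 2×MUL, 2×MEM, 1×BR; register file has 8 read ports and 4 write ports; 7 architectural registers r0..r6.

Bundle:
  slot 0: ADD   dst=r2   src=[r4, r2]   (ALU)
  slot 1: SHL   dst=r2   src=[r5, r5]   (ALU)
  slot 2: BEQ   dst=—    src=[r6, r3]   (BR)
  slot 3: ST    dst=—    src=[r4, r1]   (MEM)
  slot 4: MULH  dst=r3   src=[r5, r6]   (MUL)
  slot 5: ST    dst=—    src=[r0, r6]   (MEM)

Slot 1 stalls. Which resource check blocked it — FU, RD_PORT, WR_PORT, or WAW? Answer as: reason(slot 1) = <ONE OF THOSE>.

reason(slot 1) = WAW

#0 ALU src=r4,r2 dispatched  <A:2 Mu:2 Ld:2 B:1 rd:6 wr:3>
#1 ALU src=r5,r5 held:WAW  <A:2 Mu:2 Ld:2 B:1 rd:6 wr:3>
#2 BR src=r6,r3 dispatched  <A:2 Mu:2 Ld:2 B:0 rd:4 wr:3>
#3 MEM src=r4,r1 dispatched  <A:2 Mu:2 Ld:1 B:0 rd:2 wr:3>
#4 MUL src=r5,r6 dispatched  <A:2 Mu:1 Ld:1 B:0 rd:0 wr:2>
#5 MEM src=r0,r6 held:RD_PORT  <A:2 Mu:1 Ld:1 B:0 rd:0 wr:2>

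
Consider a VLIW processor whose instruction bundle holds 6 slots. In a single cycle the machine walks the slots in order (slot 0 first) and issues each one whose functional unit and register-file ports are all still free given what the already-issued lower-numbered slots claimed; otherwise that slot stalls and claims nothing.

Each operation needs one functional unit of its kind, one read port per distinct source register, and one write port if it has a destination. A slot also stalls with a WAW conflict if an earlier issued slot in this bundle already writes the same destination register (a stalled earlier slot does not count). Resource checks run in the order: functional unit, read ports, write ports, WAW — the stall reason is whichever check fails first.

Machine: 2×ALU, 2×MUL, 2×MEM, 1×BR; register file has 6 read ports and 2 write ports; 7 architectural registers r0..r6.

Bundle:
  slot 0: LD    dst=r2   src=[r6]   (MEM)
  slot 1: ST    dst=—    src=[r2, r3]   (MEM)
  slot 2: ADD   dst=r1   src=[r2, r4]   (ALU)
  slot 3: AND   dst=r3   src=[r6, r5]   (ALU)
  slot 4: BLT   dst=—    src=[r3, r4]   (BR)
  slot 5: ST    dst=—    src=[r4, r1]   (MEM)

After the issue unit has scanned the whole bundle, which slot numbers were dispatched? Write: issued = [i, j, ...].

issued = [0, 1, 2]

#0 MEM src=r6 dispatched  <A:2 Mu:2 Ld:1 B:1 rd:5 wr:1>
#1 MEM src=r2,r3 dispatched  <A:2 Mu:2 Ld:0 B:1 rd:3 wr:1>
#2 ALU src=r2,r4 dispatched  <A:1 Mu:2 Ld:0 B:1 rd:1 wr:0>
#3 ALU src=r6,r5 held:RD_PORT  <A:1 Mu:2 Ld:0 B:1 rd:1 wr:0>
#4 BR src=r3,r4 held:RD_PORT  <A:1 Mu:2 Ld:0 B:1 rd:1 wr:0>
#5 MEM src=r4,r1 held:FU  <A:1 Mu:2 Ld:0 B:1 rd:1 wr:0>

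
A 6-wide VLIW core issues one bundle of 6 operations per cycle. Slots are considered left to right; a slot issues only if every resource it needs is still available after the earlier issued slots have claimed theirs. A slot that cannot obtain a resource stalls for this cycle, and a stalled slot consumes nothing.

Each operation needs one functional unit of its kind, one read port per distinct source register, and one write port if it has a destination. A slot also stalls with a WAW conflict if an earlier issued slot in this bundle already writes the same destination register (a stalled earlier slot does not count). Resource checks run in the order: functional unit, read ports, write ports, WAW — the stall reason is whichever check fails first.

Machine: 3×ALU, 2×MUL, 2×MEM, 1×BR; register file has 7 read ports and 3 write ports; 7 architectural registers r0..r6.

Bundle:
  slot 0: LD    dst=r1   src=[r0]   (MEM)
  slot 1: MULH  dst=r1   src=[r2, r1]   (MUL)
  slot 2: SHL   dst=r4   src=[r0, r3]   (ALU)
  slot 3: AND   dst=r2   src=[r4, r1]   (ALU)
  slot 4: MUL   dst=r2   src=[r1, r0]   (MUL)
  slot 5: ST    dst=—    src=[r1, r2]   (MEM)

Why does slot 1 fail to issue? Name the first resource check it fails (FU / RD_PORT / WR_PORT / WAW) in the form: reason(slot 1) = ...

reason(slot 1) = WAW

#0 MEM src=r0 dispatched  <A:3 Mu:2 Ld:1 B:1 rd:6 wr:2>
#1 MUL src=r2,r1 held:WAW  <A:3 Mu:2 Ld:1 B:1 rd:6 wr:2>
#2 ALU src=r0,r3 dispatched  <A:2 Mu:2 Ld:1 B:1 rd:4 wr:1>
#3 ALU src=r4,r1 dispatched  <A:1 Mu:2 Ld:1 B:1 rd:2 wr:0>
#4 MUL src=r1,r0 held:WR_PORT  <A:1 Mu:2 Ld:1 B:1 rd:2 wr:0>
#5 MEM src=r1,r2 dispatched  <A:1 Mu:2 Ld:0 B:1 rd:0 wr:0>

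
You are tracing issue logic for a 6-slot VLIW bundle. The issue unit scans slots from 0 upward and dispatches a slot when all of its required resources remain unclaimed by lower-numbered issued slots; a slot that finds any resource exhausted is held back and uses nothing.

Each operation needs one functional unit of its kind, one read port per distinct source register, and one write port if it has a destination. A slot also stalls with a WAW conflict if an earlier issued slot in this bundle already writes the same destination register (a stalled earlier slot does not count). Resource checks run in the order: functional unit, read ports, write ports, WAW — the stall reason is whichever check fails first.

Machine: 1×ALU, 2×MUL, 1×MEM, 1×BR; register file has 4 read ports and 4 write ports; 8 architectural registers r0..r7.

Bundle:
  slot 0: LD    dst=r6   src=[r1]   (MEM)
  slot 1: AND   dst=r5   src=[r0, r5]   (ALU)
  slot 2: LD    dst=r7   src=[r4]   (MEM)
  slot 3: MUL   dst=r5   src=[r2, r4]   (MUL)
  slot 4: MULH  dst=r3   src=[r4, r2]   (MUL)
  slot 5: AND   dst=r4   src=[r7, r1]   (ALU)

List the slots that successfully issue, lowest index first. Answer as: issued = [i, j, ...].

issued = [0, 1]

[0] MEM needs rd=1 wr=1: ok; after: ALU=1 MUL=2 MEM=0 BR=1, R=3, W=3
[1] ALU needs rd=2 wr=1: ok; after: ALU=0 MUL=2 MEM=0 BR=1, R=1, W=2
[2] MEM needs rd=1 wr=1: FU; after: ALU=0 MUL=2 MEM=0 BR=1, R=1, W=2
[3] MUL needs rd=2 wr=1: RD_PORT; after: ALU=0 MUL=2 MEM=0 BR=1, R=1, W=2
[4] MUL needs rd=2 wr=1: RD_PORT; after: ALU=0 MUL=2 MEM=0 BR=1, R=1, W=2
[5] ALU needs rd=2 wr=1: FU; after: ALU=0 MUL=2 MEM=0 BR=1, R=1, W=2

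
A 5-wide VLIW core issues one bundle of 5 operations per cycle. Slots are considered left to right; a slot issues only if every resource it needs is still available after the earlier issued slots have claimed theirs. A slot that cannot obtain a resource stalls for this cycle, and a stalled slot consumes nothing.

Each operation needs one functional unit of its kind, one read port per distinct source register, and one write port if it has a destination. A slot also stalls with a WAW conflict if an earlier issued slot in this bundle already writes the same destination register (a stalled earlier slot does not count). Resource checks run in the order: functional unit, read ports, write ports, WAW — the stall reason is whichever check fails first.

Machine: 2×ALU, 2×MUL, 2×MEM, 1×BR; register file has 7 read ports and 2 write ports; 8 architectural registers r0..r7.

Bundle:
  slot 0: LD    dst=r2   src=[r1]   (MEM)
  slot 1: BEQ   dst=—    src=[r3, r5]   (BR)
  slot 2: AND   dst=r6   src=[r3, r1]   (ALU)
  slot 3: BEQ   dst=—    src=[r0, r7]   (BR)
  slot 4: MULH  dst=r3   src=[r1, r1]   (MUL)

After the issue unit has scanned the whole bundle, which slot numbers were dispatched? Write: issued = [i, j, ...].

(0) want 1×MEM +1rd +1wr — yes → AL2|MU2|ME1|BR1|rd6|wr1
(1) want 1×BR +2rd +0wr — yes → AL2|MU2|ME1|BR0|rd4|wr1
(2) want 1×ALU +2rd +1wr — yes → AL1|MU2|ME1|BR0|rd2|wr0
(3) want 1×BR +2rd +0wr — FU → AL1|MU2|ME1|BR0|rd2|wr0
(4) want 1×MUL +1rd +1wr — WR_PORT → AL1|MU2|ME1|BR0|rd2|wr0

issued = [0, 1, 2]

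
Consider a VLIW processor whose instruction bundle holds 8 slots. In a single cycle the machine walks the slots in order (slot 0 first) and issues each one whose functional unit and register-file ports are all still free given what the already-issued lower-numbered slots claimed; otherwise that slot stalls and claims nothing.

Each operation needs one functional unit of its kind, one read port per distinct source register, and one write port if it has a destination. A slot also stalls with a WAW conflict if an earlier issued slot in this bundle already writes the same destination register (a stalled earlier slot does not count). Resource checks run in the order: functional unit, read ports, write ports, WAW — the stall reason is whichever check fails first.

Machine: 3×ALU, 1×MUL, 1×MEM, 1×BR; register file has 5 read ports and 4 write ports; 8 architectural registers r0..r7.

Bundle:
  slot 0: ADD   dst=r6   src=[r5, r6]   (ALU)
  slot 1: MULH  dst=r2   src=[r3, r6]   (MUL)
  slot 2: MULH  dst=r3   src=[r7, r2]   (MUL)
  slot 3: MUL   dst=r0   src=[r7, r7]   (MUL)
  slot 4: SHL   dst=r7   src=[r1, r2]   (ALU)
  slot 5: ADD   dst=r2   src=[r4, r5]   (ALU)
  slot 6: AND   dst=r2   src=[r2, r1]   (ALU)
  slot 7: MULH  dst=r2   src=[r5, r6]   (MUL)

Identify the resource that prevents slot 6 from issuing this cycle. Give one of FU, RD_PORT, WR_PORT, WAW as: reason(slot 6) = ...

  0. ALU→r6 ⇒ go  {2A/1Mu/1Ld/1B | 3r 3w}
  1. MUL→r2 ⇒ go  {2A/0Mu/1Ld/1B | 1r 2w}
  2. MUL→r3 ⇒ no(FU)  {2A/0Mu/1Ld/1B | 1r 2w}
  3. MUL→r0 ⇒ no(FU)  {2A/0Mu/1Ld/1B | 1r 2w}
  4. ALU→r7 ⇒ no(RD_PORT)  {2A/0Mu/1Ld/1B | 1r 2w}
  5. ALU→r2 ⇒ no(RD_PORT)  {2A/0Mu/1Ld/1B | 1r 2w}
  6. ALU→r2 ⇒ no(RD_PORT)  {2A/0Mu/1Ld/1B | 1r 2w}
  7. MUL→r2 ⇒ no(FU)  {2A/0Mu/1Ld/1B | 1r 2w}

reason(slot 6) = RD_PORT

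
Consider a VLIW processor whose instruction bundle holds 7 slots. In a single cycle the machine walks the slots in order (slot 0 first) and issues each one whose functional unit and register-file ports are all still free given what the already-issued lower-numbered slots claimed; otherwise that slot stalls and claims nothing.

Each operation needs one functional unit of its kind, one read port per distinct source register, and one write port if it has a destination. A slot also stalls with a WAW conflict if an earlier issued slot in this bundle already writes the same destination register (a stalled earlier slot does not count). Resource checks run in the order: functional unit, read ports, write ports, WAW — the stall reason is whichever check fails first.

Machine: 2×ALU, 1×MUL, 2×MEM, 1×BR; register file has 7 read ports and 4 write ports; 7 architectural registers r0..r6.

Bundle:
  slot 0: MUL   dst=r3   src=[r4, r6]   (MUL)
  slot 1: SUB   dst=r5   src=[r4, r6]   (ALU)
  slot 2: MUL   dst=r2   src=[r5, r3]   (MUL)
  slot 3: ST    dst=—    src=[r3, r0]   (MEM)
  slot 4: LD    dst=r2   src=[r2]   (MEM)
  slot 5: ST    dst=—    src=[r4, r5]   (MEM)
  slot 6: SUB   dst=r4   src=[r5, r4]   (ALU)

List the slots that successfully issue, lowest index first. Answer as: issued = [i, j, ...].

issued = [0, 1, 3, 4]

[0] MUL needs rd=2 wr=1: ok; after: ALU=2 MUL=0 MEM=2 BR=1, R=5, W=3
[1] ALU needs rd=2 wr=1: ok; after: ALU=1 MUL=0 MEM=2 BR=1, R=3, W=2
[2] MUL needs rd=2 wr=1: FU; after: ALU=1 MUL=0 MEM=2 BR=1, R=3, W=2
[3] MEM needs rd=2 wr=0: ok; after: ALU=1 MUL=0 MEM=1 BR=1, R=1, W=2
[4] MEM needs rd=1 wr=1: ok; after: ALU=1 MUL=0 MEM=0 BR=1, R=0, W=1
[5] MEM needs rd=2 wr=0: FU; after: ALU=1 MUL=0 MEM=0 BR=1, R=0, W=1
[6] ALU needs rd=2 wr=1: RD_PORT; after: ALU=1 MUL=0 MEM=0 BR=1, R=0, W=1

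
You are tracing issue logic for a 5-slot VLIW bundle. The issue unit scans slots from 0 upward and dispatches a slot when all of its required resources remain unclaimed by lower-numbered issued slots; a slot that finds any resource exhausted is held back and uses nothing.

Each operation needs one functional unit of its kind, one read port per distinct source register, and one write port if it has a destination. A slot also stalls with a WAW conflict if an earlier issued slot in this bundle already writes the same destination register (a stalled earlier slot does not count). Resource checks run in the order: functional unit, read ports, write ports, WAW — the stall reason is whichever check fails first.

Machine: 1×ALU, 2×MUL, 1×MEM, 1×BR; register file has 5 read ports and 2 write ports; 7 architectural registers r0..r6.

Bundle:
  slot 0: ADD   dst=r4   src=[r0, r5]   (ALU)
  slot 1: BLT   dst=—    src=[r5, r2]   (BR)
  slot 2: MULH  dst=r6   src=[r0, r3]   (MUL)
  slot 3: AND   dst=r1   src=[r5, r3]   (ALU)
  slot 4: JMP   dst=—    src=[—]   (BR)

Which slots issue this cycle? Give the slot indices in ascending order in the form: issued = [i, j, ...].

issued = [0, 1]

(0) want 1×ALU +2rd +1wr — yes → AL0|MU2|ME1|BR1|rd3|wr1
(1) want 1×BR +2rd +0wr — yes → AL0|MU2|ME1|BR0|rd1|wr1
(2) want 1×MUL +2rd +1wr — RD_PORT → AL0|MU2|ME1|BR0|rd1|wr1
(3) want 1×ALU +2rd +1wr — FU → AL0|MU2|ME1|BR0|rd1|wr1
(4) want 1×BR +0rd +0wr — FU → AL0|MU2|ME1|BR0|rd1|wr1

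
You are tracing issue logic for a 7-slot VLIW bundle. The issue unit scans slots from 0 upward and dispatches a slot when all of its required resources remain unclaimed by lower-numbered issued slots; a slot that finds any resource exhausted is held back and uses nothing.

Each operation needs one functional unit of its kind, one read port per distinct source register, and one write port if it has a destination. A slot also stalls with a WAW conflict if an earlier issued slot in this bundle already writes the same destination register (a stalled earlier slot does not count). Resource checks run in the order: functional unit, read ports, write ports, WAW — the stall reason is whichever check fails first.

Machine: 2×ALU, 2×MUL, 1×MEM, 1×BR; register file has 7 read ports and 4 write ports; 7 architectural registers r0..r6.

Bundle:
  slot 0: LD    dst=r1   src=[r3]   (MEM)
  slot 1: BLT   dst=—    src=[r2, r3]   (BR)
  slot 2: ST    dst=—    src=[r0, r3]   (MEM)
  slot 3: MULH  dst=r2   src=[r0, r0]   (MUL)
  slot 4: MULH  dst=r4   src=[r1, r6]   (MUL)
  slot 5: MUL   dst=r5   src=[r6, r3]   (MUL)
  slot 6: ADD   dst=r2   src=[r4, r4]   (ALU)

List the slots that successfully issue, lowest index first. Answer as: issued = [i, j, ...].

issued = [0, 1, 3, 4]

#0 MEM src=r3 dispatched  <A:2 Mu:2 Ld:0 B:1 rd:6 wr:3>
#1 BR src=r2,r3 dispatched  <A:2 Mu:2 Ld:0 B:0 rd:4 wr:3>
#2 MEM src=r0,r3 held:FU  <A:2 Mu:2 Ld:0 B:0 rd:4 wr:3>
#3 MUL src=r0,r0 dispatched  <A:2 Mu:1 Ld:0 B:0 rd:3 wr:2>
#4 MUL src=r1,r6 dispatched  <A:2 Mu:0 Ld:0 B:0 rd:1 wr:1>
#5 MUL src=r6,r3 held:FU  <A:2 Mu:0 Ld:0 B:0 rd:1 wr:1>
#6 ALU src=r4,r4 held:WAW  <A:2 Mu:0 Ld:0 B:0 rd:1 wr:1>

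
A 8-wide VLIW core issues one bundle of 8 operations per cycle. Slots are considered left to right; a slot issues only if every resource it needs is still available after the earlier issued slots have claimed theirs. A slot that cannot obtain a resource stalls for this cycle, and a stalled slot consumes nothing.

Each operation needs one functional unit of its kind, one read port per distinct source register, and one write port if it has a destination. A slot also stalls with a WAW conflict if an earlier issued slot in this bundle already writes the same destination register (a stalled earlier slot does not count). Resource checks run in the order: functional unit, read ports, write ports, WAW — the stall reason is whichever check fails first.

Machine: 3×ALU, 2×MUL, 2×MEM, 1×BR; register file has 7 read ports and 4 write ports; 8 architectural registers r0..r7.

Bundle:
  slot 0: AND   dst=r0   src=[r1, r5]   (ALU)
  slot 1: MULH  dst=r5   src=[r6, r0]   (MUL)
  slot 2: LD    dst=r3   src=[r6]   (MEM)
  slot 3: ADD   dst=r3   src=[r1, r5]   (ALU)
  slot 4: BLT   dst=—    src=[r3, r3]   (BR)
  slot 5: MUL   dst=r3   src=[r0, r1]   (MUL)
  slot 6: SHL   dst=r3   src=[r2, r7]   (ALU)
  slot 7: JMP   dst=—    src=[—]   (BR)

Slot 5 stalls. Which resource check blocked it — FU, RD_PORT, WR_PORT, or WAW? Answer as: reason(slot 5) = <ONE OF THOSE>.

(0) want 1×ALU +2rd +1wr — yes → AL2|MU2|ME2|BR1|rd5|wr3
(1) want 1×MUL +2rd +1wr — yes → AL2|MU1|ME2|BR1|rd3|wr2
(2) want 1×MEM +1rd +1wr — yes → AL2|MU1|ME1|BR1|rd2|wr1
(3) want 1×ALU +2rd +1wr — WAW → AL2|MU1|ME1|BR1|rd2|wr1
(4) want 1×BR +1rd +0wr — yes → AL2|MU1|ME1|BR0|rd1|wr1
(5) want 1×MUL +2rd +1wr — RD_PORT → AL2|MU1|ME1|BR0|rd1|wr1
(6) want 1×ALU +2rd +1wr — RD_PORT → AL2|MU1|ME1|BR0|rd1|wr1
(7) want 1×BR +0rd +0wr — FU → AL2|MU1|ME1|BR0|rd1|wr1

reason(slot 5) = RD_PORT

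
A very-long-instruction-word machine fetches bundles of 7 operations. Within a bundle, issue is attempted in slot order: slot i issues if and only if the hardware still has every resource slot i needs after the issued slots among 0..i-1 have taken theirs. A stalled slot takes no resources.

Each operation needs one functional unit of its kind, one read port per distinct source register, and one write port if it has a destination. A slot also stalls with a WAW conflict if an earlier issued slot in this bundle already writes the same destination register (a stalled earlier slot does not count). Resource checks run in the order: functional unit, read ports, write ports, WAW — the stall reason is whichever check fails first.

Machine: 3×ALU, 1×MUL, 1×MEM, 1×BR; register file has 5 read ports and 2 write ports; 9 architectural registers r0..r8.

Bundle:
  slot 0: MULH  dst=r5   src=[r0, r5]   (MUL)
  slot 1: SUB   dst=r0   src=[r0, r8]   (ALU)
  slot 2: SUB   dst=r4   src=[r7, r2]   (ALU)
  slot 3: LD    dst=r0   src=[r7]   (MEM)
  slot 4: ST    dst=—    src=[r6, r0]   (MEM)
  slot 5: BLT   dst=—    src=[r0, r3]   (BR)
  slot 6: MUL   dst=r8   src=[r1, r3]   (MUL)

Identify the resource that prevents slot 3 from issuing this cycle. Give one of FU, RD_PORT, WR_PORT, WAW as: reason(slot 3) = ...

[0] MUL needs rd=2 wr=1: ok; after: ALU=3 MUL=0 MEM=1 BR=1, R=3, W=1
[1] ALU needs rd=2 wr=1: ok; after: ALU=2 MUL=0 MEM=1 BR=1, R=1, W=0
[2] ALU needs rd=2 wr=1: RD_PORT; after: ALU=2 MUL=0 MEM=1 BR=1, R=1, W=0
[3] MEM needs rd=1 wr=1: WR_PORT; after: ALU=2 MUL=0 MEM=1 BR=1, R=1, W=0
[4] MEM needs rd=2 wr=0: RD_PORT; after: ALU=2 MUL=0 MEM=1 BR=1, R=1, W=0
[5] BR needs rd=2 wr=0: RD_PORT; after: ALU=2 MUL=0 MEM=1 BR=1, R=1, W=0
[6] MUL needs rd=2 wr=1: FU; after: ALU=2 MUL=0 MEM=1 BR=1, R=1, W=0

reason(slot 3) = WR_PORT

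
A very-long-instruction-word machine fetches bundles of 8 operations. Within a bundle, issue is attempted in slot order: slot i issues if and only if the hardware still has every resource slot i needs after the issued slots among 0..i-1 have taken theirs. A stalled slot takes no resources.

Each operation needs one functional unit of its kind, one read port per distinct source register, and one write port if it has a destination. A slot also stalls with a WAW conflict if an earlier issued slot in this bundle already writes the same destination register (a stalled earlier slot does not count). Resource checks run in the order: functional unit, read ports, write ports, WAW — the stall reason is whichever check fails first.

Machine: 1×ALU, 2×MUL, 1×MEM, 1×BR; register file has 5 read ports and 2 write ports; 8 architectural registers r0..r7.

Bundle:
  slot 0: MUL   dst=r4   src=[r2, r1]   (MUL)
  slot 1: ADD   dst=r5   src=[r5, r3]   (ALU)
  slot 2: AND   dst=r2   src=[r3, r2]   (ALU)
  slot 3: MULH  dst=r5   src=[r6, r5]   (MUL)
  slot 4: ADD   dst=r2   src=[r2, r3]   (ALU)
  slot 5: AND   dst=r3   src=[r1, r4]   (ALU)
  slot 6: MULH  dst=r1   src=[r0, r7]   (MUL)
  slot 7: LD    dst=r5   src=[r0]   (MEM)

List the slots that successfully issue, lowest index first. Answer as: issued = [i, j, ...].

issued = [0, 1]

#0 MUL src=r2,r1 dispatched  <A:1 Mu:1 Ld:1 B:1 rd:3 wr:1>
#1 ALU src=r5,r3 dispatched  <A:0 Mu:1 Ld:1 B:1 rd:1 wr:0>
#2 ALU src=r3,r2 held:FU  <A:0 Mu:1 Ld:1 B:1 rd:1 wr:0>
#3 MUL src=r6,r5 held:RD_PORT  <A:0 Mu:1 Ld:1 B:1 rd:1 wr:0>
#4 ALU src=r2,r3 held:FU  <A:0 Mu:1 Ld:1 B:1 rd:1 wr:0>
#5 ALU src=r1,r4 held:FU  <A:0 Mu:1 Ld:1 B:1 rd:1 wr:0>
#6 MUL src=r0,r7 held:RD_PORT  <A:0 Mu:1 Ld:1 B:1 rd:1 wr:0>
#7 MEM src=r0 held:WR_PORT  <A:0 Mu:1 Ld:1 B:1 rd:1 wr:0>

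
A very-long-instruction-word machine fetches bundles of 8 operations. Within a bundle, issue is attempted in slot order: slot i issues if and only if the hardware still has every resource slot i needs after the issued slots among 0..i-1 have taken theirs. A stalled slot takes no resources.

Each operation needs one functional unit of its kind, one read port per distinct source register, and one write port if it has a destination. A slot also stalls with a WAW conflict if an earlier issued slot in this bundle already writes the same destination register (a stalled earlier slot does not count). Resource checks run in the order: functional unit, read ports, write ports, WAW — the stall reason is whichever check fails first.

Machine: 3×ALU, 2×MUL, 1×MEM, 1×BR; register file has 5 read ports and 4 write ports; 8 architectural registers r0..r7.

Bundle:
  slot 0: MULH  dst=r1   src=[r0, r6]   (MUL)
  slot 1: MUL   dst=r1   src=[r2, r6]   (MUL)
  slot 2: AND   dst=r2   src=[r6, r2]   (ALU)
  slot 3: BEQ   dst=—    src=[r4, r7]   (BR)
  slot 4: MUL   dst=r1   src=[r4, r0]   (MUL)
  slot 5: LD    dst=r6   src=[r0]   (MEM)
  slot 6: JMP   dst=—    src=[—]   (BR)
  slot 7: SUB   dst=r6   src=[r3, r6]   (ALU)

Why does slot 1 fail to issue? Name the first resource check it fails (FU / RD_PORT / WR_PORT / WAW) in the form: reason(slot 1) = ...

slot 0 (MUL): ISSUE — free A3,Mu1,Ld1,B1 rp3 wp3
slot 1 (MUL): stall WAW — free A3,Mu1,Ld1,B1 rp3 wp3
slot 2 (ALU): ISSUE — free A2,Mu1,Ld1,B1 rp1 wp2
slot 3 (BR): stall RD_PORT — free A2,Mu1,Ld1,B1 rp1 wp2
slot 4 (MUL): stall RD_PORT — free A2,Mu1,Ld1,B1 rp1 wp2
slot 5 (MEM): ISSUE — free A2,Mu1,Ld0,B1 rp0 wp1
slot 6 (BR): ISSUE — free A2,Mu1,Ld0,B0 rp0 wp1
slot 7 (ALU): stall RD_PORT — free A2,Mu1,Ld0,B0 rp0 wp1

reason(slot 1) = WAW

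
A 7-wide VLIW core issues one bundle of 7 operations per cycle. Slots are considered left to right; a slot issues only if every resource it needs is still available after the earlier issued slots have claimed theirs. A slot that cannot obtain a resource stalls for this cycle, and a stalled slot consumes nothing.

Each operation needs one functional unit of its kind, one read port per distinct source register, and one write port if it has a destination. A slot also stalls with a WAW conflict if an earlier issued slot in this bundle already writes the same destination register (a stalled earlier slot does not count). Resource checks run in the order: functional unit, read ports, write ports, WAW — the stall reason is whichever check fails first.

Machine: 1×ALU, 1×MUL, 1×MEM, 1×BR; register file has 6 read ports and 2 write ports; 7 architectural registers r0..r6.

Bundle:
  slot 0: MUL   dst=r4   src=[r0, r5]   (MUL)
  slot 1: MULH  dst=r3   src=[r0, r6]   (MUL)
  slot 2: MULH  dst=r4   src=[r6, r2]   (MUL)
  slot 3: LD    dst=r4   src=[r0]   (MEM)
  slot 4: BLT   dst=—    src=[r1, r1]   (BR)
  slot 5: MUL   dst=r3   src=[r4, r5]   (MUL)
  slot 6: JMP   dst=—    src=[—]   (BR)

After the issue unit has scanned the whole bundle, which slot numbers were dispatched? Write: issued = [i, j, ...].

  0. MUL→r4 ⇒ go  {1A/0Mu/1Ld/1B | 4r 1w}
  1. MUL→r3 ⇒ no(FU)  {1A/0Mu/1Ld/1B | 4r 1w}
  2. MUL→r4 ⇒ no(FU)  {1A/0Mu/1Ld/1B | 4r 1w}
  3. MEM→r4 ⇒ no(WAW)  {1A/0Mu/1Ld/1B | 4r 1w}
  4. BR ⇒ go  {1A/0Mu/1Ld/0B | 3r 1w}
  5. MUL→r3 ⇒ no(FU)  {1A/0Mu/1Ld/0B | 3r 1w}
  6. BR ⇒ no(FU)  {1A/0Mu/1Ld/0B | 3r 1w}

issued = [0, 4]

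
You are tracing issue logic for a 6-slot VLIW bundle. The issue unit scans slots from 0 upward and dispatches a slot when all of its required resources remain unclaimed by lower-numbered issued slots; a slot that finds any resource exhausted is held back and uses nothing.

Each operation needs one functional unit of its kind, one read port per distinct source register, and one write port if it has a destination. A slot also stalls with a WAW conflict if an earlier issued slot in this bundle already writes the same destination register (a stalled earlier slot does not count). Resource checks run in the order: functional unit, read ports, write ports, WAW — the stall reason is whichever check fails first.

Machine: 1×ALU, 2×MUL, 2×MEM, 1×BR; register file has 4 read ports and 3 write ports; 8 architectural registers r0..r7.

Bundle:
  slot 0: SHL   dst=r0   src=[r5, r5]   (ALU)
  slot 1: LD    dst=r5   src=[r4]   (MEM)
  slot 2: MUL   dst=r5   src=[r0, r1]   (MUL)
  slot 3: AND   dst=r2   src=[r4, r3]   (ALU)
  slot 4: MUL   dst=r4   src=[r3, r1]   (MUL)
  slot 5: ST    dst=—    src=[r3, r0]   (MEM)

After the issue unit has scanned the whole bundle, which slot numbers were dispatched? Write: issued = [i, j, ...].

issued = [0, 1, 4]

(0) want 1×ALU +1rd +1wr — yes → AL0|MU2|ME2|BR1|rd3|wr2
(1) want 1×MEM +1rd +1wr — yes → AL0|MU2|ME1|BR1|rd2|wr1
(2) want 1×MUL +2rd +1wr — WAW → AL0|MU2|ME1|BR1|rd2|wr1
(3) want 1×ALU +2rd +1wr — FU → AL0|MU2|ME1|BR1|rd2|wr1
(4) want 1×MUL +2rd +1wr — yes → AL0|MU1|ME1|BR1|rd0|wr0
(5) want 1×MEM +2rd +0wr — RD_PORT → AL0|MU1|ME1|BR1|rd0|wr0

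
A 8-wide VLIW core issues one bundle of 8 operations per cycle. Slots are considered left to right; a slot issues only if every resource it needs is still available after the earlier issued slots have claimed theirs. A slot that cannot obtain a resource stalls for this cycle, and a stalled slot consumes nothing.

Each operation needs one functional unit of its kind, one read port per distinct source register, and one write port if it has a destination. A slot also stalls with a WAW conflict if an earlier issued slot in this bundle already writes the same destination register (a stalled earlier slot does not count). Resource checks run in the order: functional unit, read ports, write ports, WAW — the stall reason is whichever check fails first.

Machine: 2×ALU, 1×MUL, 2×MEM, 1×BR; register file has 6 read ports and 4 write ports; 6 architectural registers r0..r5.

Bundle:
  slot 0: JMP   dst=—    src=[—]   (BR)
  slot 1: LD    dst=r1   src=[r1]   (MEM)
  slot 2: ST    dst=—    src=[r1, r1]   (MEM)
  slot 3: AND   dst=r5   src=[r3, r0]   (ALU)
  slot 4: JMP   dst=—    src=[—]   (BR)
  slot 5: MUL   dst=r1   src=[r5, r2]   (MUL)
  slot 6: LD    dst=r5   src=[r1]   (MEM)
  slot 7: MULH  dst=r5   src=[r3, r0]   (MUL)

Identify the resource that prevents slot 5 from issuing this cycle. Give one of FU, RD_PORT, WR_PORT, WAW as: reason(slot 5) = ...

[0] BR needs rd=0 wr=0: ok; after: ALU=2 MUL=1 MEM=2 BR=0, R=6, W=4
[1] MEM needs rd=1 wr=1: ok; after: ALU=2 MUL=1 MEM=1 BR=0, R=5, W=3
[2] MEM needs rd=1 wr=0: ok; after: ALU=2 MUL=1 MEM=0 BR=0, R=4, W=3
[3] ALU needs rd=2 wr=1: ok; after: ALU=1 MUL=1 MEM=0 BR=0, R=2, W=2
[4] BR needs rd=0 wr=0: FU; after: ALU=1 MUL=1 MEM=0 BR=0, R=2, W=2
[5] MUL needs rd=2 wr=1: WAW; after: ALU=1 MUL=1 MEM=0 BR=0, R=2, W=2
[6] MEM needs rd=1 wr=1: FU; after: ALU=1 MUL=1 MEM=0 BR=0, R=2, W=2
[7] MUL needs rd=2 wr=1: WAW; after: ALU=1 MUL=1 MEM=0 BR=0, R=2, W=2

reason(slot 5) = WAW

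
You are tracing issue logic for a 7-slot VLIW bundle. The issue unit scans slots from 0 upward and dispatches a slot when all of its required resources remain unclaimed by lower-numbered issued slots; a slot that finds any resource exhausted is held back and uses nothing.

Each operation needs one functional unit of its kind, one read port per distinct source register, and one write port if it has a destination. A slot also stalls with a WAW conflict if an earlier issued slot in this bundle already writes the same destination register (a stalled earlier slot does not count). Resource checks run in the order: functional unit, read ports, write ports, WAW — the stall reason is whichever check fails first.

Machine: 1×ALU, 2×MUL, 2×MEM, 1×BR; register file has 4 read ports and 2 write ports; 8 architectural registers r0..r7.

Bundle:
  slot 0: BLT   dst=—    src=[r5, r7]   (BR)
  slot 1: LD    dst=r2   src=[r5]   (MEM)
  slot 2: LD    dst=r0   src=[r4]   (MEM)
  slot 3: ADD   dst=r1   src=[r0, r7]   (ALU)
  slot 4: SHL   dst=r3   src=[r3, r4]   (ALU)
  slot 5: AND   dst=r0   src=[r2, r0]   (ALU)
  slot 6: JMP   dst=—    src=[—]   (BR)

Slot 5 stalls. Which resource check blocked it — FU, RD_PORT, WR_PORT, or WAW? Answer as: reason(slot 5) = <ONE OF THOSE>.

reason(slot 5) = RD_PORT

(0) want 1×BR +2rd +0wr — yes → AL1|MU2|ME2|BR0|rd2|wr2
(1) want 1×MEM +1rd +1wr — yes → AL1|MU2|ME1|BR0|rd1|wr1
(2) want 1×MEM +1rd +1wr — yes → AL1|MU2|ME0|BR0|rd0|wr0
(3) want 1×ALU +2rd +1wr — RD_PORT → AL1|MU2|ME0|BR0|rd0|wr0
(4) want 1×ALU +2rd +1wr — RD_PORT → AL1|MU2|ME0|BR0|rd0|wr0
(5) want 1×ALU +2rd +1wr — RD_PORT → AL1|MU2|ME0|BR0|rd0|wr0
(6) want 1×BR +0rd +0wr — FU → AL1|MU2|ME0|BR0|rd0|wr0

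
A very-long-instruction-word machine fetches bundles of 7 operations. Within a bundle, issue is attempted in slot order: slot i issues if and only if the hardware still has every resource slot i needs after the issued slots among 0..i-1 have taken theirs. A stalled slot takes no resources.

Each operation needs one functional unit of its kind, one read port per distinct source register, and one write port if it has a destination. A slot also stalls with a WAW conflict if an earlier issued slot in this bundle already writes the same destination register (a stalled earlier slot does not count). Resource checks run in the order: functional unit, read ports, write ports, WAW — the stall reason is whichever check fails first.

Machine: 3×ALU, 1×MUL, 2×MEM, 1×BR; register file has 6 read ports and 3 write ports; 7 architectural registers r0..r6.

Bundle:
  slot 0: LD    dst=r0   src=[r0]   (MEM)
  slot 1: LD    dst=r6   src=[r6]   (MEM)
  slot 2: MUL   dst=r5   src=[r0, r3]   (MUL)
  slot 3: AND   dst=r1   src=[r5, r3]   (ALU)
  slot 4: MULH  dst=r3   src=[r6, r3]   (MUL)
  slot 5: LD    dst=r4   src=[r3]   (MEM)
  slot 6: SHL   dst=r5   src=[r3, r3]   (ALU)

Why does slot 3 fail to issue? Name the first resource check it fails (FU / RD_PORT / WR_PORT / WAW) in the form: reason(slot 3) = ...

reason(slot 3) = WR_PORT

(0) want 1×MEM +1rd +1wr — yes → AL3|MU1|ME1|BR1|rd5|wr2
(1) want 1×MEM +1rd +1wr — yes → AL3|MU1|ME0|BR1|rd4|wr1
(2) want 1×MUL +2rd +1wr — yes → AL3|MU0|ME0|BR1|rd2|wr0
(3) want 1×ALU +2rd +1wr — WR_PORT → AL3|MU0|ME0|BR1|rd2|wr0
(4) want 1×MUL +2rd +1wr — FU → AL3|MU0|ME0|BR1|rd2|wr0
(5) want 1×MEM +1rd +1wr — FU → AL3|MU0|ME0|BR1|rd2|wr0
(6) want 1×ALU +1rd +1wr — WR_PORT → AL3|MU0|ME0|BR1|rd2|wr0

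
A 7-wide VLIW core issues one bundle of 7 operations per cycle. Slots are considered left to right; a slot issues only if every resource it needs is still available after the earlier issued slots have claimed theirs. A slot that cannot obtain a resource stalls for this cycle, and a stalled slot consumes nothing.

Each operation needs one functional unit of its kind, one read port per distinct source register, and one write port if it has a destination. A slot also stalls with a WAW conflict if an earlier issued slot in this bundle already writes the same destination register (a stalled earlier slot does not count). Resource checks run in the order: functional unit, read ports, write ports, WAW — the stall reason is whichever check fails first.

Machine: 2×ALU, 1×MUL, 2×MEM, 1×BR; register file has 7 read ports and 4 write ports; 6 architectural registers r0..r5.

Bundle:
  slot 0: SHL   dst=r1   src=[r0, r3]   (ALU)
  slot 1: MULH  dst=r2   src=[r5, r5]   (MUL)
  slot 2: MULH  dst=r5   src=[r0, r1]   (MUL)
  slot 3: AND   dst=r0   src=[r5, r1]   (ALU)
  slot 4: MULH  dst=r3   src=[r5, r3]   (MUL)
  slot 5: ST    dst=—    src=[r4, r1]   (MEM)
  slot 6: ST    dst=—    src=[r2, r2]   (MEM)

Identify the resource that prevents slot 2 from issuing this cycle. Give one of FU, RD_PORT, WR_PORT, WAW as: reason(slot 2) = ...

reason(slot 2) = FU

(0) want 1×ALU +2rd +1wr — yes → AL1|MU1|ME2|BR1|rd5|wr3
(1) want 1×MUL +1rd +1wr — yes → AL1|MU0|ME2|BR1|rd4|wr2
(2) want 1×MUL +2rd +1wr — FU → AL1|MU0|ME2|BR1|rd4|wr2
(3) want 1×ALU +2rd +1wr — yes → AL0|MU0|ME2|BR1|rd2|wr1
(4) want 1×MUL +2rd +1wr — FU → AL0|MU0|ME2|BR1|rd2|wr1
(5) want 1×MEM +2rd +0wr — yes → AL0|MU0|ME1|BR1|rd0|wr1
(6) want 1×MEM +1rd +0wr — RD_PORT → AL0|MU0|ME1|BR1|rd0|wr1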